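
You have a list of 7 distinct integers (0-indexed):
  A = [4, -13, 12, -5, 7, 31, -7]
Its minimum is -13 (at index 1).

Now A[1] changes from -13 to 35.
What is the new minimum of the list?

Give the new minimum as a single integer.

Old min = -13 (at index 1)
Change: A[1] -13 -> 35
Changed element WAS the min. Need to check: is 35 still <= all others?
  Min of remaining elements: -7
  New min = min(35, -7) = -7

Answer: -7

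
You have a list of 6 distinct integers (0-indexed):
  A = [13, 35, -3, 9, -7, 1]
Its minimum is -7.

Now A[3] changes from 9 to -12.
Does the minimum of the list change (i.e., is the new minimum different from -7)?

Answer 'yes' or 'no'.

Answer: yes

Derivation:
Old min = -7
Change: A[3] 9 -> -12
Changed element was NOT the min; min changes only if -12 < -7.
New min = -12; changed? yes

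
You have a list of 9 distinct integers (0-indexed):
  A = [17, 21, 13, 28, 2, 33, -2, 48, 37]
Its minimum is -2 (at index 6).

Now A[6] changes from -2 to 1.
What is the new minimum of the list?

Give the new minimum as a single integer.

Old min = -2 (at index 6)
Change: A[6] -2 -> 1
Changed element WAS the min. Need to check: is 1 still <= all others?
  Min of remaining elements: 2
  New min = min(1, 2) = 1

Answer: 1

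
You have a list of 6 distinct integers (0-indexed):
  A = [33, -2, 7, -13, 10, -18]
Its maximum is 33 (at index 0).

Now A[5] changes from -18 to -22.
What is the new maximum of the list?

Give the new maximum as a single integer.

Answer: 33

Derivation:
Old max = 33 (at index 0)
Change: A[5] -18 -> -22
Changed element was NOT the old max.
  New max = max(old_max, new_val) = max(33, -22) = 33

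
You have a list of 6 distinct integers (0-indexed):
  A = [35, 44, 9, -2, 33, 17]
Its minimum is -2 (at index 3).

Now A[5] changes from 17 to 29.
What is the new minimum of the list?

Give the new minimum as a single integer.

Old min = -2 (at index 3)
Change: A[5] 17 -> 29
Changed element was NOT the old min.
  New min = min(old_min, new_val) = min(-2, 29) = -2

Answer: -2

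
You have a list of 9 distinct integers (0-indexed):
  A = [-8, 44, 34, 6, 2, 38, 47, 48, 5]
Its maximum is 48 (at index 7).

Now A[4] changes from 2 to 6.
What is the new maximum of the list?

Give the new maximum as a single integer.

Answer: 48

Derivation:
Old max = 48 (at index 7)
Change: A[4] 2 -> 6
Changed element was NOT the old max.
  New max = max(old_max, new_val) = max(48, 6) = 48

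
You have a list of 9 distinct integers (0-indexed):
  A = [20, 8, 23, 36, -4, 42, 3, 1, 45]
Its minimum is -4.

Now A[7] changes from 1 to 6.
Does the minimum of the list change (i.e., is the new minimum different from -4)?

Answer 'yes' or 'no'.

Old min = -4
Change: A[7] 1 -> 6
Changed element was NOT the min; min changes only if 6 < -4.
New min = -4; changed? no

Answer: no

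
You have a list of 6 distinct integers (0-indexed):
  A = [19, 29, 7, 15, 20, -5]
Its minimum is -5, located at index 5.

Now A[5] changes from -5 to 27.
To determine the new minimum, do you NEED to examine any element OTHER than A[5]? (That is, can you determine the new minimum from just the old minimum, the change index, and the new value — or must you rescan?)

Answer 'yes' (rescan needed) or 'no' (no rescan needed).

Old min = -5 at index 5
Change at index 5: -5 -> 27
Index 5 WAS the min and new value 27 > old min -5. Must rescan other elements to find the new min.
Needs rescan: yes

Answer: yes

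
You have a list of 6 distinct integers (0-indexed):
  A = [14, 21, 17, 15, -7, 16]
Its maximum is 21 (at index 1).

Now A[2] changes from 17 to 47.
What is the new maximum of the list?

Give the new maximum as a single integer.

Answer: 47

Derivation:
Old max = 21 (at index 1)
Change: A[2] 17 -> 47
Changed element was NOT the old max.
  New max = max(old_max, new_val) = max(21, 47) = 47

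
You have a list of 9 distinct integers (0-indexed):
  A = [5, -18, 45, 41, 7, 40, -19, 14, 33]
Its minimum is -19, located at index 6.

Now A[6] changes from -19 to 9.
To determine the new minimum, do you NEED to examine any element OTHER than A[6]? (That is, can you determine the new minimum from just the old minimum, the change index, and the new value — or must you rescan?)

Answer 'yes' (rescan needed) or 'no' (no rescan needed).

Answer: yes

Derivation:
Old min = -19 at index 6
Change at index 6: -19 -> 9
Index 6 WAS the min and new value 9 > old min -19. Must rescan other elements to find the new min.
Needs rescan: yes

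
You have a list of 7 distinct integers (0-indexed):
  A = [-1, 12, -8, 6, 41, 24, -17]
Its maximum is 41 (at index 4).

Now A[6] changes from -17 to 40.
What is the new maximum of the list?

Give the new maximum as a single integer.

Old max = 41 (at index 4)
Change: A[6] -17 -> 40
Changed element was NOT the old max.
  New max = max(old_max, new_val) = max(41, 40) = 41

Answer: 41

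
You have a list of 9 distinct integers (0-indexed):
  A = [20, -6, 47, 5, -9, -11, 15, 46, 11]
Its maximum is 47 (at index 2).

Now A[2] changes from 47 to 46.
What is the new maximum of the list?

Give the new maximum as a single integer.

Old max = 47 (at index 2)
Change: A[2] 47 -> 46
Changed element WAS the max -> may need rescan.
  Max of remaining elements: 46
  New max = max(46, 46) = 46

Answer: 46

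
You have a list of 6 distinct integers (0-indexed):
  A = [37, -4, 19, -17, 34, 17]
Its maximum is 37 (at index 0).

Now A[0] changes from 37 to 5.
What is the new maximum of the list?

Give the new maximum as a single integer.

Answer: 34

Derivation:
Old max = 37 (at index 0)
Change: A[0] 37 -> 5
Changed element WAS the max -> may need rescan.
  Max of remaining elements: 34
  New max = max(5, 34) = 34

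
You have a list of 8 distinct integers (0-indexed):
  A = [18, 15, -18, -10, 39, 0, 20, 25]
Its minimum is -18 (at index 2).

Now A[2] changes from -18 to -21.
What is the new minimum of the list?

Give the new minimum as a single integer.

Answer: -21

Derivation:
Old min = -18 (at index 2)
Change: A[2] -18 -> -21
Changed element WAS the min. Need to check: is -21 still <= all others?
  Min of remaining elements: -10
  New min = min(-21, -10) = -21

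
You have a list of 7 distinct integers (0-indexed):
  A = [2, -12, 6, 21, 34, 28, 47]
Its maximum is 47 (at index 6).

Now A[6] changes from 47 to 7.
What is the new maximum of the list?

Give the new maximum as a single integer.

Answer: 34

Derivation:
Old max = 47 (at index 6)
Change: A[6] 47 -> 7
Changed element WAS the max -> may need rescan.
  Max of remaining elements: 34
  New max = max(7, 34) = 34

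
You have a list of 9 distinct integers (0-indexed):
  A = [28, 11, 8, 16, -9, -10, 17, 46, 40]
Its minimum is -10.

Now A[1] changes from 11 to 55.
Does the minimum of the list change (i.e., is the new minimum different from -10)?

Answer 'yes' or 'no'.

Answer: no

Derivation:
Old min = -10
Change: A[1] 11 -> 55
Changed element was NOT the min; min changes only if 55 < -10.
New min = -10; changed? no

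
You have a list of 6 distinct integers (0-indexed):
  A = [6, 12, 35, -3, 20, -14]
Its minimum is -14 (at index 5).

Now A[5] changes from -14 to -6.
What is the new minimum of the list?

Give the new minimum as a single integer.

Answer: -6

Derivation:
Old min = -14 (at index 5)
Change: A[5] -14 -> -6
Changed element WAS the min. Need to check: is -6 still <= all others?
  Min of remaining elements: -3
  New min = min(-6, -3) = -6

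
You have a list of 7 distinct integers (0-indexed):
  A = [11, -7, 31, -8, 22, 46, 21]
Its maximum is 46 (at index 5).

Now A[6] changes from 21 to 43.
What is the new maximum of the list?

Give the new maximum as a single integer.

Answer: 46

Derivation:
Old max = 46 (at index 5)
Change: A[6] 21 -> 43
Changed element was NOT the old max.
  New max = max(old_max, new_val) = max(46, 43) = 46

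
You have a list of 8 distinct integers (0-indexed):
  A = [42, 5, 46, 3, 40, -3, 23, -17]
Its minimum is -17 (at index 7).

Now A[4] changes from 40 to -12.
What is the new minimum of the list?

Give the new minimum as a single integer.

Old min = -17 (at index 7)
Change: A[4] 40 -> -12
Changed element was NOT the old min.
  New min = min(old_min, new_val) = min(-17, -12) = -17

Answer: -17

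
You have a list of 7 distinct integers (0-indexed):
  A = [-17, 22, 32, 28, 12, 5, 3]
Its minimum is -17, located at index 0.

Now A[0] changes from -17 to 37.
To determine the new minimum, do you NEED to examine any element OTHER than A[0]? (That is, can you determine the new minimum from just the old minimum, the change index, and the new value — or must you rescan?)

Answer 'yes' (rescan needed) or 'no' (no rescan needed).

Old min = -17 at index 0
Change at index 0: -17 -> 37
Index 0 WAS the min and new value 37 > old min -17. Must rescan other elements to find the new min.
Needs rescan: yes

Answer: yes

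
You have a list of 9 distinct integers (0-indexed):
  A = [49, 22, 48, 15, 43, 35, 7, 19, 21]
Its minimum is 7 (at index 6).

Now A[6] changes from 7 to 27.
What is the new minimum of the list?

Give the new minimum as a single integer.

Answer: 15

Derivation:
Old min = 7 (at index 6)
Change: A[6] 7 -> 27
Changed element WAS the min. Need to check: is 27 still <= all others?
  Min of remaining elements: 15
  New min = min(27, 15) = 15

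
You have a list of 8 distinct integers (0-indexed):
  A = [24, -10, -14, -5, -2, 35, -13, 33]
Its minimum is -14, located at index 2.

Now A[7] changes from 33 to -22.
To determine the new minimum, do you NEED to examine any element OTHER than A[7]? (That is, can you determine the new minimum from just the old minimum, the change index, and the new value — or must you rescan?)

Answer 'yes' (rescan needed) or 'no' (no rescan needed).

Old min = -14 at index 2
Change at index 7: 33 -> -22
Index 7 was NOT the min. New min = min(-14, -22). No rescan of other elements needed.
Needs rescan: no

Answer: no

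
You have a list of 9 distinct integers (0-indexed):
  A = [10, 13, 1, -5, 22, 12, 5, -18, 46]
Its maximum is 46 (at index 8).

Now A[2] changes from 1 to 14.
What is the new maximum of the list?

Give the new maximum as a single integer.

Old max = 46 (at index 8)
Change: A[2] 1 -> 14
Changed element was NOT the old max.
  New max = max(old_max, new_val) = max(46, 14) = 46

Answer: 46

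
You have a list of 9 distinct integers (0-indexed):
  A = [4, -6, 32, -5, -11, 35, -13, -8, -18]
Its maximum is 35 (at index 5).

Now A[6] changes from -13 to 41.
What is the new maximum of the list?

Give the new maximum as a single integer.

Old max = 35 (at index 5)
Change: A[6] -13 -> 41
Changed element was NOT the old max.
  New max = max(old_max, new_val) = max(35, 41) = 41

Answer: 41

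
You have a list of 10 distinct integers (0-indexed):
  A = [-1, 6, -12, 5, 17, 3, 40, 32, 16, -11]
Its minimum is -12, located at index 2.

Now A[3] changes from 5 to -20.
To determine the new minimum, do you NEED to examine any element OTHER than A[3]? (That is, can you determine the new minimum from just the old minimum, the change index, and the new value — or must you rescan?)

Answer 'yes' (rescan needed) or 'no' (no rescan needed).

Answer: no

Derivation:
Old min = -12 at index 2
Change at index 3: 5 -> -20
Index 3 was NOT the min. New min = min(-12, -20). No rescan of other elements needed.
Needs rescan: no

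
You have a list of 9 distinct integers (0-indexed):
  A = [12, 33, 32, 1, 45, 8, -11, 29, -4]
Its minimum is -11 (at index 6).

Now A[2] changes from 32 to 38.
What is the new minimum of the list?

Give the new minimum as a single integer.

Answer: -11

Derivation:
Old min = -11 (at index 6)
Change: A[2] 32 -> 38
Changed element was NOT the old min.
  New min = min(old_min, new_val) = min(-11, 38) = -11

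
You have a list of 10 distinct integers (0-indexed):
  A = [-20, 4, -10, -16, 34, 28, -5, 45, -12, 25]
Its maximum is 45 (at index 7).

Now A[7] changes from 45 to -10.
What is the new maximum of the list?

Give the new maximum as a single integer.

Old max = 45 (at index 7)
Change: A[7] 45 -> -10
Changed element WAS the max -> may need rescan.
  Max of remaining elements: 34
  New max = max(-10, 34) = 34

Answer: 34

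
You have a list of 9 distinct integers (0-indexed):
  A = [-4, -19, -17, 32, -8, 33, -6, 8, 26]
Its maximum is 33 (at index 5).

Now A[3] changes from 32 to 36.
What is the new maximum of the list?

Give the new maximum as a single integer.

Old max = 33 (at index 5)
Change: A[3] 32 -> 36
Changed element was NOT the old max.
  New max = max(old_max, new_val) = max(33, 36) = 36

Answer: 36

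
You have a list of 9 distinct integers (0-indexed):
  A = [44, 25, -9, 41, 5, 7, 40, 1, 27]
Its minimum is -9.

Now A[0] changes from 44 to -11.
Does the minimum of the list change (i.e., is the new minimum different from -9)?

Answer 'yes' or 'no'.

Answer: yes

Derivation:
Old min = -9
Change: A[0] 44 -> -11
Changed element was NOT the min; min changes only if -11 < -9.
New min = -11; changed? yes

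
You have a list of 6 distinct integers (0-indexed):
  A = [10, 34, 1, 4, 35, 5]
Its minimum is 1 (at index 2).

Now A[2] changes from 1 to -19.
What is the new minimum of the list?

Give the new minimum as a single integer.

Old min = 1 (at index 2)
Change: A[2] 1 -> -19
Changed element WAS the min. Need to check: is -19 still <= all others?
  Min of remaining elements: 4
  New min = min(-19, 4) = -19

Answer: -19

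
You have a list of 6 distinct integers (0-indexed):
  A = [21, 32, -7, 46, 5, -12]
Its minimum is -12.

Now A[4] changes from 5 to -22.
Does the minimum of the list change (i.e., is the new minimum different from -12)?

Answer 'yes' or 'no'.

Answer: yes

Derivation:
Old min = -12
Change: A[4] 5 -> -22
Changed element was NOT the min; min changes only if -22 < -12.
New min = -22; changed? yes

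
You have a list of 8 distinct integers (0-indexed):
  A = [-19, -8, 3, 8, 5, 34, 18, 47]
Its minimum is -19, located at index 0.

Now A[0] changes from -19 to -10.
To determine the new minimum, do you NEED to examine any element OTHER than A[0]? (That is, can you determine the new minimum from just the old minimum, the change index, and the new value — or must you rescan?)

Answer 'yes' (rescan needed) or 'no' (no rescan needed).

Answer: yes

Derivation:
Old min = -19 at index 0
Change at index 0: -19 -> -10
Index 0 WAS the min and new value -10 > old min -19. Must rescan other elements to find the new min.
Needs rescan: yes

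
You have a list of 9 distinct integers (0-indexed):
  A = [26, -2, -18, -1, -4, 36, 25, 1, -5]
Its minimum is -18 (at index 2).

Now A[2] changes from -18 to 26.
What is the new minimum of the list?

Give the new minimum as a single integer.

Answer: -5

Derivation:
Old min = -18 (at index 2)
Change: A[2] -18 -> 26
Changed element WAS the min. Need to check: is 26 still <= all others?
  Min of remaining elements: -5
  New min = min(26, -5) = -5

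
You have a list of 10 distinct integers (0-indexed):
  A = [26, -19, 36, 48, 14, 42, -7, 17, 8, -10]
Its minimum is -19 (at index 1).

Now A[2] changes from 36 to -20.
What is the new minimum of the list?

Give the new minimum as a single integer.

Answer: -20

Derivation:
Old min = -19 (at index 1)
Change: A[2] 36 -> -20
Changed element was NOT the old min.
  New min = min(old_min, new_val) = min(-19, -20) = -20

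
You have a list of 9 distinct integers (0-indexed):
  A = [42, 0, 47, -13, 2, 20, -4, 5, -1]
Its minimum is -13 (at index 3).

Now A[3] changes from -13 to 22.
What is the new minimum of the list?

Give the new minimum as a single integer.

Old min = -13 (at index 3)
Change: A[3] -13 -> 22
Changed element WAS the min. Need to check: is 22 still <= all others?
  Min of remaining elements: -4
  New min = min(22, -4) = -4

Answer: -4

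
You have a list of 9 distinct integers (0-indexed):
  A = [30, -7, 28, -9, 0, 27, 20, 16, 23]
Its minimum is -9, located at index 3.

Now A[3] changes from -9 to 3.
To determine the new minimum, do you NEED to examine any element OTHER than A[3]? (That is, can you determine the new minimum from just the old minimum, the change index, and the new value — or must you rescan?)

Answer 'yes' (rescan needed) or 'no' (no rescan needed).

Answer: yes

Derivation:
Old min = -9 at index 3
Change at index 3: -9 -> 3
Index 3 WAS the min and new value 3 > old min -9. Must rescan other elements to find the new min.
Needs rescan: yes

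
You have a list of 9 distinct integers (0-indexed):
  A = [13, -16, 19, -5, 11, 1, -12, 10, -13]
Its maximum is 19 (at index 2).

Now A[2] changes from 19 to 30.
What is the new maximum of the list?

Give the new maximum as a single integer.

Answer: 30

Derivation:
Old max = 19 (at index 2)
Change: A[2] 19 -> 30
Changed element WAS the max -> may need rescan.
  Max of remaining elements: 13
  New max = max(30, 13) = 30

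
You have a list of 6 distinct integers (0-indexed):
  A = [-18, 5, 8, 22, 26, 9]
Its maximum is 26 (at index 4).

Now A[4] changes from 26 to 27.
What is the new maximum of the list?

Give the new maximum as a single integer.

Old max = 26 (at index 4)
Change: A[4] 26 -> 27
Changed element WAS the max -> may need rescan.
  Max of remaining elements: 22
  New max = max(27, 22) = 27

Answer: 27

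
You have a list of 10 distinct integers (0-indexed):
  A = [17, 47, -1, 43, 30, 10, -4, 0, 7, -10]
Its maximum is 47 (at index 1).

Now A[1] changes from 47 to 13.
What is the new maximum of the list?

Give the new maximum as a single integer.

Answer: 43

Derivation:
Old max = 47 (at index 1)
Change: A[1] 47 -> 13
Changed element WAS the max -> may need rescan.
  Max of remaining elements: 43
  New max = max(13, 43) = 43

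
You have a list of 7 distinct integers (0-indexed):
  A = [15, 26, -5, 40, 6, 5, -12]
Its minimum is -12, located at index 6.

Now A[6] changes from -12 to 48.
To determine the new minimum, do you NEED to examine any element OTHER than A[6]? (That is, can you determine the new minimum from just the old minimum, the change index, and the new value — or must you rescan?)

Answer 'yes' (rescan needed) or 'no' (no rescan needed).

Old min = -12 at index 6
Change at index 6: -12 -> 48
Index 6 WAS the min and new value 48 > old min -12. Must rescan other elements to find the new min.
Needs rescan: yes

Answer: yes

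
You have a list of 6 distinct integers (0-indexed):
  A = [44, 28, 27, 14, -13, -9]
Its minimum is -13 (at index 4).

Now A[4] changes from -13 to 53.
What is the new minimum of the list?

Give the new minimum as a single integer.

Answer: -9

Derivation:
Old min = -13 (at index 4)
Change: A[4] -13 -> 53
Changed element WAS the min. Need to check: is 53 still <= all others?
  Min of remaining elements: -9
  New min = min(53, -9) = -9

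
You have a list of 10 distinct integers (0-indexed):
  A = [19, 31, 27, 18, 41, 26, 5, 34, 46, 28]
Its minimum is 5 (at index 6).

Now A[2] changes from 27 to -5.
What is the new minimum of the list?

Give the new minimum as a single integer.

Old min = 5 (at index 6)
Change: A[2] 27 -> -5
Changed element was NOT the old min.
  New min = min(old_min, new_val) = min(5, -5) = -5

Answer: -5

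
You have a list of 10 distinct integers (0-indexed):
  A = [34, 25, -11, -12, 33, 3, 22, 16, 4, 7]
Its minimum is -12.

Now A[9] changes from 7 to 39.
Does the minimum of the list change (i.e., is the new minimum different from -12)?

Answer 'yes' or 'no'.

Answer: no

Derivation:
Old min = -12
Change: A[9] 7 -> 39
Changed element was NOT the min; min changes only if 39 < -12.
New min = -12; changed? no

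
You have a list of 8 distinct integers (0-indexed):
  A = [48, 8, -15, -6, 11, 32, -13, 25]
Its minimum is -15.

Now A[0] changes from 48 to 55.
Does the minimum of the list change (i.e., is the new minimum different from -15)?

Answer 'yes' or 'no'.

Old min = -15
Change: A[0] 48 -> 55
Changed element was NOT the min; min changes only if 55 < -15.
New min = -15; changed? no

Answer: no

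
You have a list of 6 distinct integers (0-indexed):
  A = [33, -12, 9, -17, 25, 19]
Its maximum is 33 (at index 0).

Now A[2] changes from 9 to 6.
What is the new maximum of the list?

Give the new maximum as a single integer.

Old max = 33 (at index 0)
Change: A[2] 9 -> 6
Changed element was NOT the old max.
  New max = max(old_max, new_val) = max(33, 6) = 33

Answer: 33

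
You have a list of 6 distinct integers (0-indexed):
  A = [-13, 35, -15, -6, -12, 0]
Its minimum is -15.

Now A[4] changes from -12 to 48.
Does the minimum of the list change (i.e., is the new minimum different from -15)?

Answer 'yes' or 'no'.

Answer: no

Derivation:
Old min = -15
Change: A[4] -12 -> 48
Changed element was NOT the min; min changes only if 48 < -15.
New min = -15; changed? no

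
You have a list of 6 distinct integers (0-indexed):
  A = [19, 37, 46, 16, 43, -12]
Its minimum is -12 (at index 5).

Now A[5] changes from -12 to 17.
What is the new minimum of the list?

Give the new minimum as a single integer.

Old min = -12 (at index 5)
Change: A[5] -12 -> 17
Changed element WAS the min. Need to check: is 17 still <= all others?
  Min of remaining elements: 16
  New min = min(17, 16) = 16

Answer: 16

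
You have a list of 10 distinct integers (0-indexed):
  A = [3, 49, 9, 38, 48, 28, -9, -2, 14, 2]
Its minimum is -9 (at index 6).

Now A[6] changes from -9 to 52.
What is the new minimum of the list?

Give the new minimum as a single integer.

Answer: -2

Derivation:
Old min = -9 (at index 6)
Change: A[6] -9 -> 52
Changed element WAS the min. Need to check: is 52 still <= all others?
  Min of remaining elements: -2
  New min = min(52, -2) = -2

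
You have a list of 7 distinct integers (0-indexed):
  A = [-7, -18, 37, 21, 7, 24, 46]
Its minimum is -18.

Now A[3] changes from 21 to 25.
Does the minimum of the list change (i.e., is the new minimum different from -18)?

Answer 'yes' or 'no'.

Answer: no

Derivation:
Old min = -18
Change: A[3] 21 -> 25
Changed element was NOT the min; min changes only if 25 < -18.
New min = -18; changed? no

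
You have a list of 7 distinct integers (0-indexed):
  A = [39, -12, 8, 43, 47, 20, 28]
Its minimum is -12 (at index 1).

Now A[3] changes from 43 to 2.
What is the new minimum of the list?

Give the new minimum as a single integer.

Answer: -12

Derivation:
Old min = -12 (at index 1)
Change: A[3] 43 -> 2
Changed element was NOT the old min.
  New min = min(old_min, new_val) = min(-12, 2) = -12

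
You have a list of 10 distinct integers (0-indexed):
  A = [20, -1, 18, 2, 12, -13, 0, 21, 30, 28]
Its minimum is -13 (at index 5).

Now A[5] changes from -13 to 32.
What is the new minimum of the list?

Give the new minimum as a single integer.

Old min = -13 (at index 5)
Change: A[5] -13 -> 32
Changed element WAS the min. Need to check: is 32 still <= all others?
  Min of remaining elements: -1
  New min = min(32, -1) = -1

Answer: -1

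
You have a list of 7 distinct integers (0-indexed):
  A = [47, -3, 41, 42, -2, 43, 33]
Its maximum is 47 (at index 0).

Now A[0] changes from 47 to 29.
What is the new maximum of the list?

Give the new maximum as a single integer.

Old max = 47 (at index 0)
Change: A[0] 47 -> 29
Changed element WAS the max -> may need rescan.
  Max of remaining elements: 43
  New max = max(29, 43) = 43

Answer: 43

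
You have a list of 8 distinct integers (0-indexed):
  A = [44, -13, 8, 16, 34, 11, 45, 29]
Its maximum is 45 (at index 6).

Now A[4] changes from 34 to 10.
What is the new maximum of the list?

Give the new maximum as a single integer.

Answer: 45

Derivation:
Old max = 45 (at index 6)
Change: A[4] 34 -> 10
Changed element was NOT the old max.
  New max = max(old_max, new_val) = max(45, 10) = 45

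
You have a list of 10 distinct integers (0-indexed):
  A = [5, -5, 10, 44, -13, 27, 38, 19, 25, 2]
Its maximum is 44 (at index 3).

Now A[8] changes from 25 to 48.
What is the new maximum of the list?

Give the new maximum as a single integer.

Answer: 48

Derivation:
Old max = 44 (at index 3)
Change: A[8] 25 -> 48
Changed element was NOT the old max.
  New max = max(old_max, new_val) = max(44, 48) = 48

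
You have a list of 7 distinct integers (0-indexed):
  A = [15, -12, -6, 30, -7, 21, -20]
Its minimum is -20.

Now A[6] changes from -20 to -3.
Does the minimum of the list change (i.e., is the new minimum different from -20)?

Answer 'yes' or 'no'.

Old min = -20
Change: A[6] -20 -> -3
Changed element was the min; new min must be rechecked.
New min = -12; changed? yes

Answer: yes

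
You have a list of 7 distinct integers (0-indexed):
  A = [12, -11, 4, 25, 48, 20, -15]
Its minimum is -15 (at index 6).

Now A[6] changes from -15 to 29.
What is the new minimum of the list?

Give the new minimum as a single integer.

Old min = -15 (at index 6)
Change: A[6] -15 -> 29
Changed element WAS the min. Need to check: is 29 still <= all others?
  Min of remaining elements: -11
  New min = min(29, -11) = -11

Answer: -11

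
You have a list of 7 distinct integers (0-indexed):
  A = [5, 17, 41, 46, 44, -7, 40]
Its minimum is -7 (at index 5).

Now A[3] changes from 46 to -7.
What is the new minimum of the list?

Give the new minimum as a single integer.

Old min = -7 (at index 5)
Change: A[3] 46 -> -7
Changed element was NOT the old min.
  New min = min(old_min, new_val) = min(-7, -7) = -7

Answer: -7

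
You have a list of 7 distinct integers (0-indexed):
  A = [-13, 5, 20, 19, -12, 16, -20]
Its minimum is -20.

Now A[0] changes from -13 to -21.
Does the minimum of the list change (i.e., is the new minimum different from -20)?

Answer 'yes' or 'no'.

Answer: yes

Derivation:
Old min = -20
Change: A[0] -13 -> -21
Changed element was NOT the min; min changes only if -21 < -20.
New min = -21; changed? yes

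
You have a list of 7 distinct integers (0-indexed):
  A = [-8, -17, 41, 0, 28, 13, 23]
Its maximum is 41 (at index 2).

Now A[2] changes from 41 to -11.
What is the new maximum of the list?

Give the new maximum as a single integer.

Answer: 28

Derivation:
Old max = 41 (at index 2)
Change: A[2] 41 -> -11
Changed element WAS the max -> may need rescan.
  Max of remaining elements: 28
  New max = max(-11, 28) = 28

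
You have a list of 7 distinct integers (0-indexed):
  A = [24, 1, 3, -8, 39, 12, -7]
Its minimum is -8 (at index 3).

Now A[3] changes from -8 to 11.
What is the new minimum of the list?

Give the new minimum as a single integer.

Old min = -8 (at index 3)
Change: A[3] -8 -> 11
Changed element WAS the min. Need to check: is 11 still <= all others?
  Min of remaining elements: -7
  New min = min(11, -7) = -7

Answer: -7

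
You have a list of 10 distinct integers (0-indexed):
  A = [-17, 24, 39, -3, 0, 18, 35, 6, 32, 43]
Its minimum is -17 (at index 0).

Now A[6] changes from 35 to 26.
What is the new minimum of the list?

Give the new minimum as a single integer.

Old min = -17 (at index 0)
Change: A[6] 35 -> 26
Changed element was NOT the old min.
  New min = min(old_min, new_val) = min(-17, 26) = -17

Answer: -17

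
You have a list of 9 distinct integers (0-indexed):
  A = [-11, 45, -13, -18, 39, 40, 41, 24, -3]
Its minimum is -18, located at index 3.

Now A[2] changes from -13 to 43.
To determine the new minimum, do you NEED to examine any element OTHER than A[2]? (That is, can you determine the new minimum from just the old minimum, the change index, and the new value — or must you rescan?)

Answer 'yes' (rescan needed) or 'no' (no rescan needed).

Answer: no

Derivation:
Old min = -18 at index 3
Change at index 2: -13 -> 43
Index 2 was NOT the min. New min = min(-18, 43). No rescan of other elements needed.
Needs rescan: no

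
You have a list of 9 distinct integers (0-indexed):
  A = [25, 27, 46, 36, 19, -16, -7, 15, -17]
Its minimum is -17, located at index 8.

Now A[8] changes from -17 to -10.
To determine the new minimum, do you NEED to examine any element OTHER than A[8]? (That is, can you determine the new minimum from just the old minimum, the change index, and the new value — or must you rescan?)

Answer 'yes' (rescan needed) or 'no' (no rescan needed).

Answer: yes

Derivation:
Old min = -17 at index 8
Change at index 8: -17 -> -10
Index 8 WAS the min and new value -10 > old min -17. Must rescan other elements to find the new min.
Needs rescan: yes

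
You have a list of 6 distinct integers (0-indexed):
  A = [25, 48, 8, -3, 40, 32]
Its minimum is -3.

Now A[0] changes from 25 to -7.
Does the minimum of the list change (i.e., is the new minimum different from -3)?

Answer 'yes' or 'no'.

Answer: yes

Derivation:
Old min = -3
Change: A[0] 25 -> -7
Changed element was NOT the min; min changes only if -7 < -3.
New min = -7; changed? yes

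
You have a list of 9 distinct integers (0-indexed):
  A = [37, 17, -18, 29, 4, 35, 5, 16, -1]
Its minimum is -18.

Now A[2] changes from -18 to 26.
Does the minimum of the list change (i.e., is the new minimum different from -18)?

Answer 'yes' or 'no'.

Old min = -18
Change: A[2] -18 -> 26
Changed element was the min; new min must be rechecked.
New min = -1; changed? yes

Answer: yes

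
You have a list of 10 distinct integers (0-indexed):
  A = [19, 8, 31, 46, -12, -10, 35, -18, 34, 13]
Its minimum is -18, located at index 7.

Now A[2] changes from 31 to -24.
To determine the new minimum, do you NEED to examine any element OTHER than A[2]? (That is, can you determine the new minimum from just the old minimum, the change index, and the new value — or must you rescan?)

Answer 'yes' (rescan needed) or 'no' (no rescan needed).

Old min = -18 at index 7
Change at index 2: 31 -> -24
Index 2 was NOT the min. New min = min(-18, -24). No rescan of other elements needed.
Needs rescan: no

Answer: no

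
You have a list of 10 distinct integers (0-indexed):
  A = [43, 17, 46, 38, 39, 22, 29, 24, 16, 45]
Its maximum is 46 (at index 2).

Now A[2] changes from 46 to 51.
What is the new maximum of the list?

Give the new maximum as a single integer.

Old max = 46 (at index 2)
Change: A[2] 46 -> 51
Changed element WAS the max -> may need rescan.
  Max of remaining elements: 45
  New max = max(51, 45) = 51

Answer: 51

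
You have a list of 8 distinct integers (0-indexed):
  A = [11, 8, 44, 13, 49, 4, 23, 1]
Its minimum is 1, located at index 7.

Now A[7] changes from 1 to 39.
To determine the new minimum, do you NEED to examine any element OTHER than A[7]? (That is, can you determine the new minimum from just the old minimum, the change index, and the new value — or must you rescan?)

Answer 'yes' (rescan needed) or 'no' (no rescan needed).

Answer: yes

Derivation:
Old min = 1 at index 7
Change at index 7: 1 -> 39
Index 7 WAS the min and new value 39 > old min 1. Must rescan other elements to find the new min.
Needs rescan: yes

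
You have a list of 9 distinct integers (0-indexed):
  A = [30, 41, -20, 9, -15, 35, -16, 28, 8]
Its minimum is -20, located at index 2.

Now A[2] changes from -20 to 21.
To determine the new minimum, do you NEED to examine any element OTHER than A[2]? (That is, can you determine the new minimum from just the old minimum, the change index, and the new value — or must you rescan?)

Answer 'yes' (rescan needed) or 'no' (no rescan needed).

Answer: yes

Derivation:
Old min = -20 at index 2
Change at index 2: -20 -> 21
Index 2 WAS the min and new value 21 > old min -20. Must rescan other elements to find the new min.
Needs rescan: yes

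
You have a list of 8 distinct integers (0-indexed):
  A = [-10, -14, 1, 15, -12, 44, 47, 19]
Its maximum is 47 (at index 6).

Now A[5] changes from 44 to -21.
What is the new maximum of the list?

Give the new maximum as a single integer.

Answer: 47

Derivation:
Old max = 47 (at index 6)
Change: A[5] 44 -> -21
Changed element was NOT the old max.
  New max = max(old_max, new_val) = max(47, -21) = 47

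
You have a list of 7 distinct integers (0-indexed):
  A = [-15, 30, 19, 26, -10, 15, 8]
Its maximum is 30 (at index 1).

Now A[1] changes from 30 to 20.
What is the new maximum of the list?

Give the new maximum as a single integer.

Old max = 30 (at index 1)
Change: A[1] 30 -> 20
Changed element WAS the max -> may need rescan.
  Max of remaining elements: 26
  New max = max(20, 26) = 26

Answer: 26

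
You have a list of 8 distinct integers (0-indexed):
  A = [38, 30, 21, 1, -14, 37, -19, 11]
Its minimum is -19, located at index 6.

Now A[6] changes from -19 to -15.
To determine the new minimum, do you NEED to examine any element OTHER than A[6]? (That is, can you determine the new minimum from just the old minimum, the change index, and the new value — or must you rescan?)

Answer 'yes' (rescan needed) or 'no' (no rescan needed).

Old min = -19 at index 6
Change at index 6: -19 -> -15
Index 6 WAS the min and new value -15 > old min -19. Must rescan other elements to find the new min.
Needs rescan: yes

Answer: yes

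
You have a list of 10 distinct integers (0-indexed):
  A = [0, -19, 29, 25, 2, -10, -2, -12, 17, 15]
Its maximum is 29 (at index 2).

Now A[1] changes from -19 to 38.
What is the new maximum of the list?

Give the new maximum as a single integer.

Answer: 38

Derivation:
Old max = 29 (at index 2)
Change: A[1] -19 -> 38
Changed element was NOT the old max.
  New max = max(old_max, new_val) = max(29, 38) = 38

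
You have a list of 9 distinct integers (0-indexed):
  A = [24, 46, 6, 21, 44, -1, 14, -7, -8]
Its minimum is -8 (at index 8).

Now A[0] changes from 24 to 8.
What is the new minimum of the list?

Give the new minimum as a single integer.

Old min = -8 (at index 8)
Change: A[0] 24 -> 8
Changed element was NOT the old min.
  New min = min(old_min, new_val) = min(-8, 8) = -8

Answer: -8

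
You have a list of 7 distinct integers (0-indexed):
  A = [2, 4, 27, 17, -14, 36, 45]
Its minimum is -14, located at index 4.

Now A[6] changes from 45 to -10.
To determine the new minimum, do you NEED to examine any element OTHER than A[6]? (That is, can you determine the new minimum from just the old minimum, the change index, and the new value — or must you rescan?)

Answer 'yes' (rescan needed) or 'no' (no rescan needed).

Answer: no

Derivation:
Old min = -14 at index 4
Change at index 6: 45 -> -10
Index 6 was NOT the min. New min = min(-14, -10). No rescan of other elements needed.
Needs rescan: no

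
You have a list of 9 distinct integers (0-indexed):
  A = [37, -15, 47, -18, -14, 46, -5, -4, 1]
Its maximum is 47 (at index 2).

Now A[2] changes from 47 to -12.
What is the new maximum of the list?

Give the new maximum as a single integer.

Answer: 46

Derivation:
Old max = 47 (at index 2)
Change: A[2] 47 -> -12
Changed element WAS the max -> may need rescan.
  Max of remaining elements: 46
  New max = max(-12, 46) = 46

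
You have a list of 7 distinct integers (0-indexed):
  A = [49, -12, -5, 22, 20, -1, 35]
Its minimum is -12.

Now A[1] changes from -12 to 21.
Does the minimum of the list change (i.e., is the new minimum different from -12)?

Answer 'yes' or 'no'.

Answer: yes

Derivation:
Old min = -12
Change: A[1] -12 -> 21
Changed element was the min; new min must be rechecked.
New min = -5; changed? yes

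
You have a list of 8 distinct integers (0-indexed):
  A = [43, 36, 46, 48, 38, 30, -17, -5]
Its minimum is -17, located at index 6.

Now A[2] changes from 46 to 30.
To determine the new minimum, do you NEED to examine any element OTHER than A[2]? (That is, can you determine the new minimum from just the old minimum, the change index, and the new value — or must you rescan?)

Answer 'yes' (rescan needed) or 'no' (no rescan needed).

Answer: no

Derivation:
Old min = -17 at index 6
Change at index 2: 46 -> 30
Index 2 was NOT the min. New min = min(-17, 30). No rescan of other elements needed.
Needs rescan: no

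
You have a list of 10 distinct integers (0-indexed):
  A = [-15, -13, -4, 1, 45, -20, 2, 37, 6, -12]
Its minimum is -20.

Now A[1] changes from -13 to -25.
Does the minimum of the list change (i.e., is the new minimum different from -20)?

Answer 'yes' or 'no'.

Answer: yes

Derivation:
Old min = -20
Change: A[1] -13 -> -25
Changed element was NOT the min; min changes only if -25 < -20.
New min = -25; changed? yes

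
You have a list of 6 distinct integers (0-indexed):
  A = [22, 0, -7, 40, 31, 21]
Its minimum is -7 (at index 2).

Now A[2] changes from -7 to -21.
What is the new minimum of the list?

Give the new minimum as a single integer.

Answer: -21

Derivation:
Old min = -7 (at index 2)
Change: A[2] -7 -> -21
Changed element WAS the min. Need to check: is -21 still <= all others?
  Min of remaining elements: 0
  New min = min(-21, 0) = -21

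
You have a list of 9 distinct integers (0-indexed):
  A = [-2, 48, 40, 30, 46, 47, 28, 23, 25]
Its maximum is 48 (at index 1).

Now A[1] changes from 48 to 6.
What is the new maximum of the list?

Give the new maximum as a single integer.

Answer: 47

Derivation:
Old max = 48 (at index 1)
Change: A[1] 48 -> 6
Changed element WAS the max -> may need rescan.
  Max of remaining elements: 47
  New max = max(6, 47) = 47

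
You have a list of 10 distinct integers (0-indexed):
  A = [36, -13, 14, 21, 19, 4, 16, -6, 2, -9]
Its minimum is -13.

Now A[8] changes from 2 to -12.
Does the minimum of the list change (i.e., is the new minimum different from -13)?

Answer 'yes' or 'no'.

Old min = -13
Change: A[8] 2 -> -12
Changed element was NOT the min; min changes only if -12 < -13.
New min = -13; changed? no

Answer: no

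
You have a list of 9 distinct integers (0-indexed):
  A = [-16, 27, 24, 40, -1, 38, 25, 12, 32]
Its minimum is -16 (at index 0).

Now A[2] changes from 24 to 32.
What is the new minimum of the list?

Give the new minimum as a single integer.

Old min = -16 (at index 0)
Change: A[2] 24 -> 32
Changed element was NOT the old min.
  New min = min(old_min, new_val) = min(-16, 32) = -16

Answer: -16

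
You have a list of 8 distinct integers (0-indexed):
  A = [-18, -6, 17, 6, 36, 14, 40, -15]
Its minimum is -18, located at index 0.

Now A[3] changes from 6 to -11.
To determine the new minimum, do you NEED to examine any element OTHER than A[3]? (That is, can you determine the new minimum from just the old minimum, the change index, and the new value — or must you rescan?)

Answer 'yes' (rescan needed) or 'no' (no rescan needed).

Old min = -18 at index 0
Change at index 3: 6 -> -11
Index 3 was NOT the min. New min = min(-18, -11). No rescan of other elements needed.
Needs rescan: no

Answer: no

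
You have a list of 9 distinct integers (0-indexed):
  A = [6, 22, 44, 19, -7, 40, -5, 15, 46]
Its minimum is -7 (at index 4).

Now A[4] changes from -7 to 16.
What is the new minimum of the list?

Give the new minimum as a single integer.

Old min = -7 (at index 4)
Change: A[4] -7 -> 16
Changed element WAS the min. Need to check: is 16 still <= all others?
  Min of remaining elements: -5
  New min = min(16, -5) = -5

Answer: -5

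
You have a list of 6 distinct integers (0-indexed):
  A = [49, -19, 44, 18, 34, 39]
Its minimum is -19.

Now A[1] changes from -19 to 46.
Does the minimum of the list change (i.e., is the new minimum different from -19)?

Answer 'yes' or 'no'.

Old min = -19
Change: A[1] -19 -> 46
Changed element was the min; new min must be rechecked.
New min = 18; changed? yes

Answer: yes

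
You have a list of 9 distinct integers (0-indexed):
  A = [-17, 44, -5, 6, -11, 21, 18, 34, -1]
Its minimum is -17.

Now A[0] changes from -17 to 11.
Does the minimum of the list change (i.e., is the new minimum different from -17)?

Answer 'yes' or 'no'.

Answer: yes

Derivation:
Old min = -17
Change: A[0] -17 -> 11
Changed element was the min; new min must be rechecked.
New min = -11; changed? yes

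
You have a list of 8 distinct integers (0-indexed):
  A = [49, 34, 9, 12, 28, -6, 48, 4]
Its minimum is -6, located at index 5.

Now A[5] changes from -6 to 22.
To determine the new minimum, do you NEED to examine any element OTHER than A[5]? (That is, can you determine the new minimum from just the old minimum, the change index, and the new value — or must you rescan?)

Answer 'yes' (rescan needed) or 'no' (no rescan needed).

Old min = -6 at index 5
Change at index 5: -6 -> 22
Index 5 WAS the min and new value 22 > old min -6. Must rescan other elements to find the new min.
Needs rescan: yes

Answer: yes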